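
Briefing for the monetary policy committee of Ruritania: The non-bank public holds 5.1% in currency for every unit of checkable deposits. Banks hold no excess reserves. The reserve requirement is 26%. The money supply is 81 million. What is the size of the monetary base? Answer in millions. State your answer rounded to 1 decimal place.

24.0 million

The money multiplier is m = (1 + c) / (rr + c) = (1 + 0.051) / (0.26 + 0.051) ≈ 3.3794.
MB = M / m = 81 / 3.3794 ≈ 23.9688 million.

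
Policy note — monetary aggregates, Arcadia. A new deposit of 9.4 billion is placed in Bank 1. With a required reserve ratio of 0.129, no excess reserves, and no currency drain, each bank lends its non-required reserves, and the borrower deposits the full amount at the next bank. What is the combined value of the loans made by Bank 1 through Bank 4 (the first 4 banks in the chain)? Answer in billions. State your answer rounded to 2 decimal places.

26.94 billion

Bank i lends (1 − rr)^i of the original deposit: Bank 1 lends 9.4·0.8710 = 8.1874, Bank 2 lends 9.4·0.8710² ≈ 7.1312, and so on.
Summing a geometric series: total = 9.4·[0.8710·(1 − 0.8710^4) / (1 − 0.8710)] ≈ 26.9400 billion.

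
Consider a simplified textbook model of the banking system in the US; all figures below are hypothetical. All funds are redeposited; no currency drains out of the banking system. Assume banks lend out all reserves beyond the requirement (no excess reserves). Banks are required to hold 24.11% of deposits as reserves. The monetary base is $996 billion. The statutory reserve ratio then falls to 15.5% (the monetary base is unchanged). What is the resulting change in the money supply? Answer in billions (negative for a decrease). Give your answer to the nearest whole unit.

$2295 billion

Initially m₁ = 1 / (0.2411) ≈ 4.1477, so M₁ = 4.1477 × 996 = 4131.1092 billion.
After the change m₂ = 1 / (0.155) ≈ 6.4516, so M₂ = 6.4516 × 996 = 6425.7936 billion.
ΔM = M₂ − M₁ = 6425.7936 − 4131.1092 = 2294.6844 billion.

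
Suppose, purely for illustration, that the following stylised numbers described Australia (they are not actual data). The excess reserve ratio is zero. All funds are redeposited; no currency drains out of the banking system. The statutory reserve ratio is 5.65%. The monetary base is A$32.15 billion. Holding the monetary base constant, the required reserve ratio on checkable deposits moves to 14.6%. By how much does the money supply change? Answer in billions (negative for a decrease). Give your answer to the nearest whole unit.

Initially m₁ = 1 / (0.0565) ≈ 17.6991, so M₁ = 17.6991 × 32.15 ≈ 569.0261 billion.
After the change m₂ = 1 / (0.146) ≈ 6.8493, so M₂ = 6.8493 × 32.15 ≈ 220.205 billion.
ΔM = M₂ − M₁ = 220.205 − 569.0261 = -348.8211 billion.

-349 billion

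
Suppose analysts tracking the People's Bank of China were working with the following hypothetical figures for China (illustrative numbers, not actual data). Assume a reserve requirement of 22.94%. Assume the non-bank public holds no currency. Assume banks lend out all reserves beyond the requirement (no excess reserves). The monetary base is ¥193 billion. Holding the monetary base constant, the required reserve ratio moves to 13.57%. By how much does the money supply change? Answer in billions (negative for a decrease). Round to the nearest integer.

¥581 billion

Initially m₁ = 1 / (0.2294) ≈ 4.3592, so M₁ = 4.3592 × 193 = 841.3256 billion.
After the change m₂ = 1 / (0.1357) ≈ 7.3692, so M₂ = 7.3692 × 193 = 1422.2556 billion.
ΔM = M₂ − M₁ = 1422.2556 − 841.3256 = 580.93 billion.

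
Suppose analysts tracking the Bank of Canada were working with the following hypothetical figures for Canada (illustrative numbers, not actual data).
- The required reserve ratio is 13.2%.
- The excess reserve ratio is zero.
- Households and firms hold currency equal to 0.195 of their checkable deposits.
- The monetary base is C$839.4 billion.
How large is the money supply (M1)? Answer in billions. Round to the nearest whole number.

The money multiplier is m = (1 + c) / (rr + c) = (1 + 0.195) / (0.132 + 0.195) ≈ 3.6544.
So M = m × MB = 3.6544 × 839.4 ≈ 3067.5034 billion.

C$3068 billion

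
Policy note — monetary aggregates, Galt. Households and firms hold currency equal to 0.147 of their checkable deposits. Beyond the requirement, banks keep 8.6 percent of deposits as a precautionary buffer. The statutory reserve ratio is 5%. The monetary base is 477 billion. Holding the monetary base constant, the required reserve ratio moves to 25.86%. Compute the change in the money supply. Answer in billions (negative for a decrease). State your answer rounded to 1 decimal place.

-820.3 billion

Initially m₁ = (1 + 0.147) / (0.05 + 0.086 + 0.147) ≈ 4.05300, so M₁ = 4.05300 × 477 = 1933.281 billion.
After the change m₂ = (1 + 0.147) / (0.2586 + 0.086 + 0.147) ≈ 2.33320, so M₂ = 2.33320 × 477 = 1112.9364 billion.
ΔM = M₂ − M₁ = 1112.9364 − 1933.281 = -820.3446 billion.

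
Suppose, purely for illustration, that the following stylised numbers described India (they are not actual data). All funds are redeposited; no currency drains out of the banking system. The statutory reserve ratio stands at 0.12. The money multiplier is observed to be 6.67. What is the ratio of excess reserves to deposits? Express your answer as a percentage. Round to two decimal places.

Using m = 6.67. Since m = (1 + c)/(c + rr + e), the denominator satisfies c + rr + e = (1 + c)/m = (1 + 0) / 6.67 ≈ 0.149925.
With c = 0 and rr = 0.12, the ratio of excess reserves to deposits is 0.149925 − 0 − 0.12 = 0.029925.

2.99%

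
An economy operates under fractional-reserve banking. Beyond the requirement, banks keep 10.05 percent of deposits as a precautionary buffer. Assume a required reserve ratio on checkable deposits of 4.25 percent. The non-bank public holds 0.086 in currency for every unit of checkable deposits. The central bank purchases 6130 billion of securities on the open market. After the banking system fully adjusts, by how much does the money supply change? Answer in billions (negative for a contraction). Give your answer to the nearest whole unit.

29071 billion

The money multiplier is m = (1 + c) / (rr + e + c) = (1 + 0.086) / (0.0425 + 0.1005 + 0.086) ≈ 4.74236.
The purchase adds 6130 billion of base, so ΔM = m × ΔMB = 4.74236 × (+6130) = 29070.6668 billion.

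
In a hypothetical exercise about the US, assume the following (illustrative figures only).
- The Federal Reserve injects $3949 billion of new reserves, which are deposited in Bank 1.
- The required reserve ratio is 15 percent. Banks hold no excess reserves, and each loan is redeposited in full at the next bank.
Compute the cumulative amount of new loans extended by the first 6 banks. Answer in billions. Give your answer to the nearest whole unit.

Bank i lends (1 − rr)^i of the original deposit: Bank 1 lends 3949·0.8500 = 3356.6500, Bank 2 lends 3949·0.8500² = 2853.1525, and so on.
Summing a geometric series: total = 3949·[0.8500·(1 − 0.8500^6) / (1 − 0.8500)] ≈ 13937.9405 billion.

$13938 billion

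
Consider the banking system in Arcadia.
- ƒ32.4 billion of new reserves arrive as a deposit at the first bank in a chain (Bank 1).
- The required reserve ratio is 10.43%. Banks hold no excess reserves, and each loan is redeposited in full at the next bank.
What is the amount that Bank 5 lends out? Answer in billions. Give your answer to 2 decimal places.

ƒ18.68 billion

Each bank lends a fraction (1 − rr) = 0.8957 of the deposit it receives, so Bank 5 receives 32.4·0.8957^4 and lends 32.4·0.8957^5 ≈ 18.6792 billion.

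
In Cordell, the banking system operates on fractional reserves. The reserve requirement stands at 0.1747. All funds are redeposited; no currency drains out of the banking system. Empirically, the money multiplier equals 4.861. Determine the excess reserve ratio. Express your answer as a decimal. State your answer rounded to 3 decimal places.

Using m = 4.861. Since m = (1 + c)/(c + rr + e), the denominator satisfies c + rr + e = (1 + c)/m = (1 + 0) / 4.861 ≈ 0.205719.
With c = 0 and rr = 0.1747, the excess reserve ratio is 0.205719 − 0 − 0.1747 = 0.031019.

0.031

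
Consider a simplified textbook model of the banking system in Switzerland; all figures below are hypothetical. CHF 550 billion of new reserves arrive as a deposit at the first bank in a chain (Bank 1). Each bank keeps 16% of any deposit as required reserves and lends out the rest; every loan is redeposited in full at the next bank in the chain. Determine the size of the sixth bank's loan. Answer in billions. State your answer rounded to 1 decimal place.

Each bank lends a fraction (1 − rr) = 0.8400 of the deposit it receives, so Bank 6 receives 550·0.8400^5 and lends 550·0.8400^6 ≈ 193.2139 billion.

CHF 193.2 billion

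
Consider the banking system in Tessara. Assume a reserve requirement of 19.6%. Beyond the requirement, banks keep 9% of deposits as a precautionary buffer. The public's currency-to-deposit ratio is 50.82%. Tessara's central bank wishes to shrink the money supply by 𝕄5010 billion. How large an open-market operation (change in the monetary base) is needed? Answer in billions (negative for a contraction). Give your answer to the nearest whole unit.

-2638 billion

The money multiplier is m = (1 + c) / (rr + e + c) = (1 + 0.5082) / (0.196 + 0.09 + 0.5082) ≈ 1.89902.
ΔMB = ΔM / m = (−5010) / 1.89902 ≈ -2638.2029 billion.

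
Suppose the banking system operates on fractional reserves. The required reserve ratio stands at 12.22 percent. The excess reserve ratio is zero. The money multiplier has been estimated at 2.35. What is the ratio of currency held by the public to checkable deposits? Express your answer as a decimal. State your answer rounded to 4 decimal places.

Using m = 2.35. From m = (1 + c)/(c + rr + e), rearranging gives 1 + c = m·(c + rr + e), so c·(1 − m) = m·(rr + e) − 1.
Hence c = [m·(rr + e) − 1]/(1 − m) = [2.35 × (0.1222 + 0) − 1] / (1 − 2.35) ≈ 0.528022.

0.5280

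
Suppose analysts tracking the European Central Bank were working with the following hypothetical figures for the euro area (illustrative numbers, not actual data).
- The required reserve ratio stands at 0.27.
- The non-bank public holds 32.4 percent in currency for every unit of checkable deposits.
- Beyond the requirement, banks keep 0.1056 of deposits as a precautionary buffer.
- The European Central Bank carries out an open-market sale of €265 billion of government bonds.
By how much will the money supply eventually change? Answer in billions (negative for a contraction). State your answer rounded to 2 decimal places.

-501.52 billion

The money multiplier is m = (1 + c) / (rr + e + c) = (1 + 0.324) / (0.27 + 0.1056 + 0.324) ≈ 1.892510.
The sale removes 265 billion of base, so ΔM = m × ΔMB = 1.892510 × (−265) ≈ -501.5152 billion.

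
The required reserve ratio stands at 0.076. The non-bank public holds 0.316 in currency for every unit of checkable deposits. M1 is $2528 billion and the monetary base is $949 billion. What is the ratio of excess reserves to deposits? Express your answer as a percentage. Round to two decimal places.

10.20%

Using m = M/MB = 2528/949 ≈ 2.663857. Since m = (1 + c)/(c + rr + e), the denominator satisfies c + rr + e = (1 + c)/m = (1 + 0.316) / 2.663857 ≈ 0.494021.
With c = 0.316 and rr = 0.076, the ratio of excess reserves to deposits is 0.494021 − 0.316 − 0.076 = 0.102021.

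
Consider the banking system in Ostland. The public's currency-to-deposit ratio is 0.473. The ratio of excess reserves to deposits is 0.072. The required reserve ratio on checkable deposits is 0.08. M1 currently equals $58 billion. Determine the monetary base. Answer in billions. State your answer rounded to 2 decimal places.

$24.61 billion

The money multiplier is m = (1 + c) / (rr + e + c) = (1 + 0.473) / (0.08 + 0.072 + 0.473) = 2.35680.
MB = M / m = 58 / 2.35680 ≈ 24.6096 billion.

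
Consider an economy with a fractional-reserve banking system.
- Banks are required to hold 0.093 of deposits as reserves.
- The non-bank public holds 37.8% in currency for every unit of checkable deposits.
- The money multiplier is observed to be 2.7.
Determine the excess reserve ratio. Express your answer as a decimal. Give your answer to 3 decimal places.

Using m = 2.7. Since m = (1 + c)/(c + rr + e), the denominator satisfies c + rr + e = (1 + c)/m = (1 + 0.378) / 2.7 ≈ 0.510370.
With c = 0.378 and rr = 0.093, the excess reserve ratio is 0.510370 − 0.378 − 0.093 = 0.03937.

0.039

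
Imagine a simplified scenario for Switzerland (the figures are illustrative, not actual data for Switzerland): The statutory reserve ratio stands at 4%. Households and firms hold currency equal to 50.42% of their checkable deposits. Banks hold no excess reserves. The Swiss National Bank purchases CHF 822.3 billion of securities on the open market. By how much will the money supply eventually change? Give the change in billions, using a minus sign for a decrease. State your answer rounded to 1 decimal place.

CHF 2272.9 billion

The money multiplier is m = (1 + c) / (rr + c) = (1 + 0.5042) / (0.04 + 0.5042) ≈ 2.76406.
The purchase adds 822.3 billion of base, so ΔM = m × ΔMB = 2.76406 × (+822.3) ≈ 2272.8865 billion.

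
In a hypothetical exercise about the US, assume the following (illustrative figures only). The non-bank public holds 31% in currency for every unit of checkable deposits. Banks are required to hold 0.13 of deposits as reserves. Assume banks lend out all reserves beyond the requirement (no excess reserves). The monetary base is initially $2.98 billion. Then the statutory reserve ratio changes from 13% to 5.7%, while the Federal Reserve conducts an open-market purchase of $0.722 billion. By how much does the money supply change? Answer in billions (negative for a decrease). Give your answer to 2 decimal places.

Before: m₁ = (1 + 0.31) / (0.13 + 0.31) ≈ 2.9773, MB₁ = 2.98, so M₁ = 2.9773 × 2.98 ≈ 8.8724 billion.
After: m₂ = (1 + 0.31) / (0.057 + 0.31) ≈ 3.5695, MB₂ = 2.98 + 0.722 = 3.702, so M₂ = 3.5695 × 3.702 ≈ 13.2143 billion.
ΔM = M₂ − M₁ = 13.2143 − 8.8724 = 4.3419 billion.

$4.34 billion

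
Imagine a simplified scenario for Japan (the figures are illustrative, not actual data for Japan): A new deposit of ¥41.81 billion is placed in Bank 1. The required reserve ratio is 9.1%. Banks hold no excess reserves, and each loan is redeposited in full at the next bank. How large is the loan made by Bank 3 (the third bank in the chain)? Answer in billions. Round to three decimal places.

Each bank lends a fraction (1 − rr) = 0.9090 of the deposit it receives, so Bank 3 receives 41.81·0.9090^2 and lends 41.81·0.9090^3 ≈ 31.4030 billion.

¥31.403 billion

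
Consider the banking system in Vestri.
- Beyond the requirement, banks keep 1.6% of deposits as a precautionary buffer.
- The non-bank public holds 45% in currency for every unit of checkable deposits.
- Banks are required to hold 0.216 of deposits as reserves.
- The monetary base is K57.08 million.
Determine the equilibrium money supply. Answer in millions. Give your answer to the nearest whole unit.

The money multiplier is m = (1 + c) / (rr + e + c) = (1 + 0.45) / (0.216 + 0.016 + 0.45) ≈ 2.1261.
So M = m × MB = 2.1261 × 57.08 ≈ 121.3578 million.

K121 million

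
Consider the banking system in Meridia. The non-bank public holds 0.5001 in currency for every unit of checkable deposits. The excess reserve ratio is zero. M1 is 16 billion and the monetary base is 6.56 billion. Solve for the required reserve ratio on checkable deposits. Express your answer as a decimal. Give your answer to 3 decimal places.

Using m = M/MB = 16/6.56 ≈ 2.439024. Since m = (1 + c)/(c + rr + e), the denominator satisfies c + rr + e = (1 + c)/m = (1 + 0.5001) / 2.439024 ≈ 0.615041.
With c = 0.5001 and e = 0, the required reserve ratio on checkable deposits is 0.615041 − 0.5001 − 0 = 0.114941.

0.115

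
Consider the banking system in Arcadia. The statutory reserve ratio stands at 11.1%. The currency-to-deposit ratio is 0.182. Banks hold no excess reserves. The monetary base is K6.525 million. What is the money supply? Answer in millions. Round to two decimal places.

K26.32 million

The money multiplier is m = (1 + c) / (rr + c) = (1 + 0.182) / (0.111 + 0.182) ≈ 4.0341.
So M = m × MB = 4.0341 × 6.525 ≈ 26.3225 million.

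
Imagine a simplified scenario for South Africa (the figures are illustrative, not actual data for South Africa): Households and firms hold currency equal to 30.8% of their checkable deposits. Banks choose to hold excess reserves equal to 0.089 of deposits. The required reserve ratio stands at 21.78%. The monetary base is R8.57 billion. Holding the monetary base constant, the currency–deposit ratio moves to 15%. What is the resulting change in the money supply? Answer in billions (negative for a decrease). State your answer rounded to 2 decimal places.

Initially m₁ = (1 + 0.308) / (0.2178 + 0.089 + 0.308) ≈ 2.1275, so M₁ = 2.1275 × 8.57 ≈ 18.2327 billion.
After the change m₂ = (1 + 0.15) / (0.2178 + 0.089 + 0.15) ≈ 2.5175, so M₂ = 2.5175 × 8.57 ≈ 21.575 billion.
ΔM = M₂ − M₁ = 21.575 − 18.2327 = 3.3423 billion.

R3.34 billion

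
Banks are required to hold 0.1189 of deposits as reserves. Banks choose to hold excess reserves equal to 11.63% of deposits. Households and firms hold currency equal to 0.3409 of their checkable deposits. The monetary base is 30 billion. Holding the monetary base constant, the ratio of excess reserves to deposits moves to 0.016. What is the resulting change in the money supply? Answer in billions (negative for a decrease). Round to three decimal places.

Initially m₁ = (1 + 0.3409) / (0.1189 + 0.1163 + 0.3409) ≈ 2.327547, so M₁ = 2.327547 × 30 ≈ 69.8264 billion.
After the change m₂ = (1 + 0.3409) / (0.1189 + 0.016 + 0.3409) ≈ 2.818201, so M₂ = 2.818201 × 30 ≈ 84.546 billion.
ΔM = M₂ − M₁ = 84.546 − 69.8264 = 14.7196 billion.

14.720 billion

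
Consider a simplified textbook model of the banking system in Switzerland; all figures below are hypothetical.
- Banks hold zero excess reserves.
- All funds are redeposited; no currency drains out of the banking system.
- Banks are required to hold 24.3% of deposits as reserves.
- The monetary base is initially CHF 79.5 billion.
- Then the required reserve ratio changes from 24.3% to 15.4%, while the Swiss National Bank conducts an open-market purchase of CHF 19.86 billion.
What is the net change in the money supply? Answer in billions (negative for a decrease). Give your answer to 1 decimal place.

Before: m₁ = 1 / (0.243) ≈ 4.1152, MB₁ = 79.5, so M₁ = 4.1152 × 79.5 = 327.1584 billion.
After: m₂ = 1 / (0.154) ≈ 6.4935, MB₂ = 79.5 + 19.86 = 99.36, so M₂ = 6.4935 × 99.36 ≈ 645.1942 billion.
ΔM = M₂ − M₁ = 645.1942 − 327.1584 = 318.0358 billion.

CHF 318.0 billion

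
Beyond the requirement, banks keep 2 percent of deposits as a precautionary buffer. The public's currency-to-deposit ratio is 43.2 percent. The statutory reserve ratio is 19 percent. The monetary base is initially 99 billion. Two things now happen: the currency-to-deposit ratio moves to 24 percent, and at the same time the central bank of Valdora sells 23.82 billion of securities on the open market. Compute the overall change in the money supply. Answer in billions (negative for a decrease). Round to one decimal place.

-13.7 billion

Before: m₁ = (1 + 0.432) / (0.19 + 0.02 + 0.432) ≈ 2.2305, MB₁ = 99, so M₁ = 2.2305 × 99 = 220.8195 billion.
After: m₂ = (1 + 0.24) / (0.19 + 0.02 + 0.24) ≈ 2.7556, MB₂ = 99 − 23.82 = 75.18, so M₂ = 2.7556 × 75.18 ≈ 207.166 billion.
ΔM = M₂ − M₁ = 207.166 − 220.8195 = -13.6535 billion.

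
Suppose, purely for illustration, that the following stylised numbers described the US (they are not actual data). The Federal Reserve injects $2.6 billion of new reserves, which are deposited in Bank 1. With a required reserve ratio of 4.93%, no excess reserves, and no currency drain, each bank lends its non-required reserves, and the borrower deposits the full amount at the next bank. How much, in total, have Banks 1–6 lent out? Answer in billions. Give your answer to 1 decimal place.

Bank i lends (1 − rr)^i of the original deposit: Bank 1 lends 2.6·0.9507 ≈ 2.4718, Bank 2 lends 2.6·0.9507² ≈ 2.3500, and so on.
Summing a geometric series: total = 2.6·[0.9507·(1 − 0.9507^6) / (1 − 0.9507)] ≈ 13.1188 billion.

$13.1 billion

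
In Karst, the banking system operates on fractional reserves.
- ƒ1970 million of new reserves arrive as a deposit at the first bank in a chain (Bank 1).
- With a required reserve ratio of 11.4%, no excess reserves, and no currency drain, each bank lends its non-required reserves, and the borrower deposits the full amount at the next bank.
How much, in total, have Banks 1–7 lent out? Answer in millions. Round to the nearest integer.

ƒ8749 million

Bank i lends (1 − rr)^i of the original deposit: Bank 1 lends 1970·0.8860 = 1745.4200, Bank 2 lends 1970·0.8860² ≈ 1546.4421, and so on.
Summing a geometric series: total = 1970·[0.8860·(1 − 0.8860^7) / (1 − 0.8860)] ≈ 8748.7785 million.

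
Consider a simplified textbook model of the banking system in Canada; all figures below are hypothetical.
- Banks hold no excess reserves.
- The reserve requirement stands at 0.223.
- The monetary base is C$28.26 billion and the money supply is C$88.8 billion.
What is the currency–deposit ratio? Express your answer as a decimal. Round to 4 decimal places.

Using m = M/MB = 88.8/28.26 ≈ 3.142251. From m = (1 + c)/(c + rr + e), rearranging gives 1 + c = m·(c + rr + e), so c·(1 − m) = m·(rr + e) − 1.
Hence c = [m·(rr + e) − 1]/(1 − m) = [3.142251 × (0.223 + 0) − 1] / (1 − 3.142251) ≈ 0.139703.

0.1397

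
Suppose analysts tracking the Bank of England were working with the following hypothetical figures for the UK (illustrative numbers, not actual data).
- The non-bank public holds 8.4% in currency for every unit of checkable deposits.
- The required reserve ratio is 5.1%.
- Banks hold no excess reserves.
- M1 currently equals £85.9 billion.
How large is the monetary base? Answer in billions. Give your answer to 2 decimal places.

£10.70 billion

The money multiplier is m = (1 + c) / (rr + c) = (1 + 0.084) / (0.051 + 0.084) ≈ 8.02963.
MB = M / m = 85.9 / 8.02963 ≈ 10.6979 billion.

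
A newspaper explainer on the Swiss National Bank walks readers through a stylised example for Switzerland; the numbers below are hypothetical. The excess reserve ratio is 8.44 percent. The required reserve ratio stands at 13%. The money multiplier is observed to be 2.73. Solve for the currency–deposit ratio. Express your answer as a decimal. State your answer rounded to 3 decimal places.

0.240

Using m = 2.73. From m = (1 + c)/(c + rr + e), rearranging gives 1 + c = m·(c + rr + e), so c·(1 − m) = m·(rr + e) − 1.
Hence c = [m·(rr + e) − 1]/(1 − m) = [2.73 × (0.13 + 0.0844) − 1] / (1 − 2.73) ≈ 0.239704.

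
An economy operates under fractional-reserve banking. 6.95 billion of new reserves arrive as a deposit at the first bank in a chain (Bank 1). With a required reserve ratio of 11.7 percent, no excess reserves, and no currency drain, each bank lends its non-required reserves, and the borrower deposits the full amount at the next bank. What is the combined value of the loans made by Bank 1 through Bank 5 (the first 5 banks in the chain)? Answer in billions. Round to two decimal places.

Bank i lends (1 − rr)^i of the original deposit: Bank 1 lends 6.95·0.8830 ≈ 6.1368, Bank 2 lends 6.95·0.8830² ≈ 5.4188, and so on.
Summing a geometric series: total = 6.95·[0.8830·(1 − 0.8830^5) / (1 − 0.8830)] ≈ 24.2962 billion.

24.30 billion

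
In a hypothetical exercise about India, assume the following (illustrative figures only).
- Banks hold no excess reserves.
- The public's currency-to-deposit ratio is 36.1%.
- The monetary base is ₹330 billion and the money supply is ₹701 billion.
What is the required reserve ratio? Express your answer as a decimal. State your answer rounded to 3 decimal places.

Using m = M/MB = 701/330 ≈ 2.124242. Since m = (1 + c)/(c + rr + e), the denominator satisfies c + rr + e = (1 + c)/m = (1 + 0.361) / 2.124242 ≈ 0.640699.
With c = 0.361 and e = 0, the required reserve ratio is 0.640699 − 0.361 − 0 = 0.279699.

0.280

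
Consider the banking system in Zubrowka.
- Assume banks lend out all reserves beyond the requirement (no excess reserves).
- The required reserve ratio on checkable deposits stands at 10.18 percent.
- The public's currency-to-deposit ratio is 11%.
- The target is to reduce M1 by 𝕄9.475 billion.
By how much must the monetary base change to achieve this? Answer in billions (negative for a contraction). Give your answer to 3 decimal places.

-1.808 billion

The money multiplier is m = (1 + c) / (rr + c) = (1 + 0.11) / (0.1018 + 0.11) ≈ 5.24079.
ΔMB = ΔM / m = (−9.475) / 5.24079 ≈ -1.8079 billion.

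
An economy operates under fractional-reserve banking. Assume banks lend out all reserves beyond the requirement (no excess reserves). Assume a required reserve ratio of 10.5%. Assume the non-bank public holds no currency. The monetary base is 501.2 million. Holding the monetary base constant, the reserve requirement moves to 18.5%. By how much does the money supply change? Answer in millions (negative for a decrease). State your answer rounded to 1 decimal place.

Initially m₁ = 1 / (0.105) ≈ 9.52381, so M₁ = 9.52381 × 501.2 ≈ 4773.3336 million.
After the change m₂ = 1 / (0.185) ≈ 5.40541, so M₂ = 5.40541 × 501.2 ≈ 2709.1915 million.
ΔM = M₂ − M₁ = 2709.1915 − 4773.3336 = -2064.1421 million.

-2064.1 million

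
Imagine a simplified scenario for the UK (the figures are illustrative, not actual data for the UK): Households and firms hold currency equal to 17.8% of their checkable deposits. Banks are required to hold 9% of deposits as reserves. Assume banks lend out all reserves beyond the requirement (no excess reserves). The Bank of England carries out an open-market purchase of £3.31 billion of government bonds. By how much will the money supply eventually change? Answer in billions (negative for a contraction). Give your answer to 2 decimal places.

The money multiplier is m = (1 + c) / (rr + c) = (1 + 0.178) / (0.09 + 0.178) ≈ 4.3955.
The purchase adds 3.31 billion of base, so ΔM = m × ΔMB = 4.3955 × (+3.31) ≈ 14.5491 billion.

£14.55 billion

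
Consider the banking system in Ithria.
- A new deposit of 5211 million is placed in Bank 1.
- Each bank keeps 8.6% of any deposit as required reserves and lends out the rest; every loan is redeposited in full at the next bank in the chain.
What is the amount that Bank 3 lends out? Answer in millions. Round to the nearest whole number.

Each bank lends a fraction (1 − rr) = 0.9140 of the deposit it receives, so Bank 3 receives 5211·0.9140^2 and lends 5211·0.9140^3 ≈ 3978.8692 million.

3979 million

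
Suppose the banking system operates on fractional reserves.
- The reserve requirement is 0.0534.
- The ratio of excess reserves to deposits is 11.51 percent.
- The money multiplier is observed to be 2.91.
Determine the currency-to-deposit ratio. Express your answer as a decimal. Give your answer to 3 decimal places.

0.267

Using m = 2.91. From m = (1 + c)/(c + rr + e), rearranging gives 1 + c = m·(c + rr + e), so c·(1 − m) = m·(rr + e) − 1.
Hence c = [m·(rr + e) − 1]/(1 − m) = [2.91 × (0.0534 + 0.1151) − 1] / (1 − 2.91) ≈ 0.266840.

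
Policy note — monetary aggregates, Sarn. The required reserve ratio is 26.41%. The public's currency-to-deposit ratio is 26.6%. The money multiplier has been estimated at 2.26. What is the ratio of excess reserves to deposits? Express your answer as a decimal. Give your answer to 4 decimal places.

0.0301

Using m = 2.26. Since m = (1 + c)/(c + rr + e), the denominator satisfies c + rr + e = (1 + c)/m = (1 + 0.266) / 2.26 ≈ 0.560177.
With c = 0.266 and rr = 0.2641, the ratio of excess reserves to deposits is 0.560177 − 0.266 − 0.2641 = 0.030077.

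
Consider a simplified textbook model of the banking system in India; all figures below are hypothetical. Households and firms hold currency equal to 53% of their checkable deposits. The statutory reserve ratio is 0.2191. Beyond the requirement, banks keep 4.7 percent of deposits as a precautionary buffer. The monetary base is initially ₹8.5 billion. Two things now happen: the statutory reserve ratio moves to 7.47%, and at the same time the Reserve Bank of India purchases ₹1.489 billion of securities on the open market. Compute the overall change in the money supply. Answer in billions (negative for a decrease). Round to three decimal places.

Before: m₁ = (1 + 0.53) / (0.2191 + 0.047 + 0.53) ≈ 1.92187, MB₁ = 8.5, so M₁ = 1.92187 × 8.5 ≈ 16.3359 billion.
After: m₂ = (1 + 0.53) / (0.0747 + 0.047 + 0.53) ≈ 2.34771, MB₂ = 8.5 + 1.489 = 9.989, so M₂ = 2.34771 × 9.989 ≈ 23.4513 billion.
ΔM = M₂ − M₁ = 23.4513 − 16.3359 = 7.1154 billion.

₹7.115 billion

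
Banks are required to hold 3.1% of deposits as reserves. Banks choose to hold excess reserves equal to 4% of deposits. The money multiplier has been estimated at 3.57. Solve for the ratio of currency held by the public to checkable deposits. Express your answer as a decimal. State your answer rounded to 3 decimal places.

Using m = 3.57. From m = (1 + c)/(c + rr + e), rearranging gives 1 + c = m·(c + rr + e), so c·(1 − m) = m·(rr + e) − 1.
Hence c = [m·(rr + e) − 1]/(1 − m) = [3.57 × (0.031 + 0.04) − 1] / (1 − 3.57) ≈ 0.290479.

0.290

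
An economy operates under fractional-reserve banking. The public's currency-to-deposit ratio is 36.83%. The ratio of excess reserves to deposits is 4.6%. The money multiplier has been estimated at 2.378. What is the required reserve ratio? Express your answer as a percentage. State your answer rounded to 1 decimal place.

Using m = 2.378. Since m = (1 + c)/(c + rr + e), the denominator satisfies c + rr + e = (1 + c)/m = (1 + 0.3683) / 2.378 ≈ 0.575399.
With c = 0.3683 and e = 0.046, the required reserve ratio is 0.575399 − 0.3683 − 0.046 = 0.161099.

16.1%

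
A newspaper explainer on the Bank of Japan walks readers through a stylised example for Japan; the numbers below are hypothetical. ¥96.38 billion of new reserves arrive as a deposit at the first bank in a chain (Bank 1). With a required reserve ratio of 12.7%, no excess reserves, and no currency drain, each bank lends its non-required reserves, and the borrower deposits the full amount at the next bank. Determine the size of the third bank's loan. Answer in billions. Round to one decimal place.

Each bank lends a fraction (1 − rr) = 0.8730 of the deposit it receives, so Bank 3 receives 96.38·0.8730^2 and lends 96.38·0.8730^3 ≈ 64.1253 billion.

¥64.1 billion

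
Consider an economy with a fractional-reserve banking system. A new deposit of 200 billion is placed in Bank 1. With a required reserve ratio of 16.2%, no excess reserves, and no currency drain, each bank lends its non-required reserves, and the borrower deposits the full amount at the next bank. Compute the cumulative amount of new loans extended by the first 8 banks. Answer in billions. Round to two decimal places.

Bank i lends (1 − rr)^i of the original deposit: Bank 1 lends 200·0.8380 = 167.6000, Bank 2 lends 200·0.8380² = 140.4488, and so on.
Summing a geometric series: total = 200·[0.8380·(1 − 0.8380^8) / (1 − 0.8380)] ≈ 782.9676 billion.

782.97 billion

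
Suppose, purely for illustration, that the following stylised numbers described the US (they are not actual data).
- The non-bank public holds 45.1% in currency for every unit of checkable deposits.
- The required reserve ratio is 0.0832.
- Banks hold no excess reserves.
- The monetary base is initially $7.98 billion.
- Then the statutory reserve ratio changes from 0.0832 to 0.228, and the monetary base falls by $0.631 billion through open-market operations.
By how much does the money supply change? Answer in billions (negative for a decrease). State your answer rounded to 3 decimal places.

-5.971 billion

Before: m₁ = (1 + 0.451) / (0.0832 + 0.451) ≈ 2.71621, MB₁ = 7.98, so M₁ = 2.71621 × 7.98 ≈ 21.6754 billion.
After: m₂ = (1 + 0.451) / (0.228 + 0.451) ≈ 2.13697, MB₂ = 7.98 − 0.631 = 7.349, so M₂ = 2.13697 × 7.349 ≈ 15.7046 billion.
ΔM = M₂ − M₁ = 15.7046 − 21.6754 = -5.9708 billion.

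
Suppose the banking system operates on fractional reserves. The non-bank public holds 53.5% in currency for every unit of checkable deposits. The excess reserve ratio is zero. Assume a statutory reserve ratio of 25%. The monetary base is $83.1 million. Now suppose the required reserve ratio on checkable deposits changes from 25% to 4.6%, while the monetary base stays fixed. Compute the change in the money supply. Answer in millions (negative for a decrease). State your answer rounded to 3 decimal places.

$57.055 million

Initially m₁ = (1 + 0.535) / (0.25 + 0.535) ≈ 1.955414, so M₁ = 1.955414 × 83.1 ≈ 162.4949 million.
After the change m₂ = (1 + 0.535) / (0.046 + 0.535) ≈ 2.641997, so M₂ = 2.641997 × 83.1 ≈ 219.55 million.
ΔM = M₂ − M₁ = 219.55 − 162.4949 = 57.0551 million.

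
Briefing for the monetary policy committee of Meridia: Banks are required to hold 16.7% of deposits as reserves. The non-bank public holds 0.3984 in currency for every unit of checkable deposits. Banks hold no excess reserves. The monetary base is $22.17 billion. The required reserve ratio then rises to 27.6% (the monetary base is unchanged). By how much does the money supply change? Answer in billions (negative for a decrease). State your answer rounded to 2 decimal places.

Initially m₁ = (1 + 0.3984) / (0.167 + 0.3984) ≈ 2.47329, so M₁ = 2.47329 × 22.17 ≈ 54.8328 billion.
After the change m₂ = (1 + 0.3984) / (0.276 + 0.3984) ≈ 2.07355, so M₂ = 2.07355 × 22.17 ≈ 45.9706 billion.
ΔM = M₂ − M₁ = 45.9706 − 54.8328 = -8.8622 billion.

-8.86 billion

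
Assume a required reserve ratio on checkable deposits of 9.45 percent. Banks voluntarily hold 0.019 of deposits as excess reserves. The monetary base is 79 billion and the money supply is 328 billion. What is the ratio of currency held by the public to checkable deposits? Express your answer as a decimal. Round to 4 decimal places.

Using m = M/MB = 328/79 ≈ 4.151899. From m = (1 + c)/(c + rr + e), rearranging gives 1 + c = m·(c + rr + e), so c·(1 − m) = m·(rr + e) − 1.
Hence c = [m·(rr + e) − 1]/(1 − m) = [4.151899 × (0.0945 + 0.019) − 1] / (1 − 4.151899) ≈ 0.167759.

0.1678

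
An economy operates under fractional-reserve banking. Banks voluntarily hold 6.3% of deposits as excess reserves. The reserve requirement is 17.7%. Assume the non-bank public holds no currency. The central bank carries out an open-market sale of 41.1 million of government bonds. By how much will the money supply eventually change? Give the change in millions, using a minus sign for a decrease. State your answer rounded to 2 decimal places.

-171.25 million

The money multiplier is m = 1 / (rr + e) = 1 / (0.177 + 0.063) ≈ 4.16667.
The sale removes 41.1 million of base, so ΔM = m × ΔMB = 4.16667 × (−41.1) ≈ -171.2501 million.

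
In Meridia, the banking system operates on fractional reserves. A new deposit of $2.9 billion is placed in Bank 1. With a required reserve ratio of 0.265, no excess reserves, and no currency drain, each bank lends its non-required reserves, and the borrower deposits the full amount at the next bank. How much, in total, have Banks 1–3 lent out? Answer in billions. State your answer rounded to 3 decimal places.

Bank i lends (1 − rr)^i of the original deposit: Bank 1 lends 2.9·0.7350 = 2.1315, Bank 2 lends 2.9·0.7350² ≈ 1.5667, and so on.
Summing a geometric series: total = 2.9·[0.7350·(1 − 0.7350^3) / (1 − 0.7350)] ≈ 4.8496 billion.

$4.850 billion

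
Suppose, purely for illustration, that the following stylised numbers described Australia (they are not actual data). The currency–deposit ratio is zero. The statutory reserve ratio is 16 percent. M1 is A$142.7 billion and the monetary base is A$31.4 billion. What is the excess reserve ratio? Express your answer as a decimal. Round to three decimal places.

Using m = M/MB = 142.7/31.4 ≈ 4.544586. Since m = (1 + c)/(c + rr + e), the denominator satisfies c + rr + e = (1 + c)/m = (1 + 0) / 4.544586 ≈ 0.220042.
With c = 0 and rr = 0.16, the excess reserve ratio is 0.220042 − 0 − 0.16 = 0.060042.

0.060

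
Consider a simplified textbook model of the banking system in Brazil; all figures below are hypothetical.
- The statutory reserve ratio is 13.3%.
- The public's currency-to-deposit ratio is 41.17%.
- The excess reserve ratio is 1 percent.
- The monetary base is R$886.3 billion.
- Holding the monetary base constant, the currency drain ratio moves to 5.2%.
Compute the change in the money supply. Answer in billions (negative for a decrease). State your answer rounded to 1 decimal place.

Initially m₁ = (1 + 0.4117) / (0.133 + 0.01 + 0.4117) ≈ 2.54498, so M₁ = 2.54498 × 886.3 ≈ 2255.6158 billion.
After the change m₂ = (1 + 0.052) / (0.133 + 0.01 + 0.052) ≈ 5.39487, so M₂ = 5.39487 × 886.3 ≈ 4781.4733 billion.
ΔM = M₂ − M₁ = 4781.4733 − 2255.6158 = 2525.8575 billion.

R$2525.9 billion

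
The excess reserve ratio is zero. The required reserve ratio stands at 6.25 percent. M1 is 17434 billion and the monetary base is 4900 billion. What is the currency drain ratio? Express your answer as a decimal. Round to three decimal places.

0.304

Using m = M/MB = 17434/4900 ≈ 3.557959. From m = (1 + c)/(c + rr + e), rearranging gives 1 + c = m·(c + rr + e), so c·(1 − m) = m·(rr + e) − 1.
Hence c = [m·(rr + e) − 1]/(1 − m) = [3.557959 × (0.0625 + 0) − 1] / (1 − 3.557959) ≈ 0.304003.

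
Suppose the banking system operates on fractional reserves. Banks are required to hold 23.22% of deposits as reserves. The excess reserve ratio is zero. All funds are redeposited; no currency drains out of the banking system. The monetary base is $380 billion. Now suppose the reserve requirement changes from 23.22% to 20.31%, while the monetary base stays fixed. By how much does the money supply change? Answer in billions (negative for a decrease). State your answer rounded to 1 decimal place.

$234.5 billion

Initially m₁ = 1 / (0.2322) ≈ 4.30663, so M₁ = 4.30663 × 380 = 1636.5194 billion.
After the change m₂ = 1 / (0.2031) ≈ 4.92368, so M₂ = 4.92368 × 380 = 1870.9984 billion.
ΔM = M₂ − M₁ = 1870.9984 − 1636.5194 = 234.479 billion.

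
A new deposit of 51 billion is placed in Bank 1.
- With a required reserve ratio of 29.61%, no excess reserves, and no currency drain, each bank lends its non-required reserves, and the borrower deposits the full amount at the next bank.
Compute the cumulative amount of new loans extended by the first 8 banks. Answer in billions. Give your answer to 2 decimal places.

113.93 billion

Bank i lends (1 − rr)^i of the original deposit: Bank 1 lends 51·0.7039 = 35.8989, Bank 2 lends 51·0.7039² ≈ 25.2692, and so on.
Summing a geometric series: total = 51·[0.7039·(1 − 0.7039^8) / (1 − 0.7039)] ≈ 113.9323 billion.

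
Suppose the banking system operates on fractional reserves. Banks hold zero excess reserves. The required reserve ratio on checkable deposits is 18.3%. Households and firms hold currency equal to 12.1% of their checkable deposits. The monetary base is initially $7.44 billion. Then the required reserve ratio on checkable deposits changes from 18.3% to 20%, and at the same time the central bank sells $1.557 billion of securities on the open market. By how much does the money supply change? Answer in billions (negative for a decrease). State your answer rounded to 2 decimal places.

Before: m₁ = (1 + 0.121) / (0.183 + 0.121) = 3.6875, MB₁ = 7.44, so M₁ = 3.6875 × 7.44 = 27.435 billion.
After: m₂ = (1 + 0.121) / (0.2 + 0.121) ≈ 3.4922, MB₂ = 7.44 − 1.557 = 5.883, so M₂ = 3.4922 × 5.883 ≈ 20.5446 billion.
ΔM = M₂ − M₁ = 20.5446 − 27.435 = -6.8904 billion.

-6.89 billion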